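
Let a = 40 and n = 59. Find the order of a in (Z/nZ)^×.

58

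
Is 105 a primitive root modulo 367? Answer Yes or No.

No

φ(367) = 367 − 1 = 366 = 2 · 3 · 61.
It suffices to check that the order of 105 is not a proper divisor of 366: compute 105^(366/q) for q ∈ {2, 3, 61}.
105^183 ≡ 1 (mod 367)  [q = 2: ≡ 1 ✗]
105^122 ≡ 1 (mod 367)  [q = 3: ≡ 1 ✗]
105^6 ≡ 72 (mod 367)  [q = 61: ≢ 1 ✓]
105^183 ≡ 1 shows ord(105) | 183, strictly less than φ(367); not a primitive root.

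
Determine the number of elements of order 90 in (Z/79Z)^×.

φ(79) = 79 − 1 = 78 = 2 · 3 · 13.
(Z/79Z)^× is cyclic (|G| = 78); a cyclic group of order m has exactly φ(d) elements of each order d | m, and none otherwise.
90 does not divide 78, so no element of (Z/79Z)^× has order 90.

0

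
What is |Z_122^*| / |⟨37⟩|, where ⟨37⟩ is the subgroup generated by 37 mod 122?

3

The order of 37 must divide φ(122) = φ(2)·φ(61) = 1·60 = 60 = 2^2 · 3 · 5.
Divisors of 60: 1, 2, 3, 4, 5, 6, 10, 12, 15, 20, 30, 60.
Check 37^d mod 122 for each divisor in increasing order:
37^1 ≡ 37
37^2 ≡ 27
37^3 ≡ 23
37^4 ≡ 119
37^5 ≡ 11
37^6 ≡ 41
37^10 ≡ 121
37^12 ≡ 95
37^15 ≡ 111
37^20 ≡ 1
So ord_122(37) = 20, hence |⟨37⟩| = 20.
Index = |(Z/122Z)^×| / |⟨37⟩| = 60 / 20 = 3.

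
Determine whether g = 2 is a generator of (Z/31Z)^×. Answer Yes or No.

No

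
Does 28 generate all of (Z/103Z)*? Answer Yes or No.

φ(103) = 103 − 1 = 102 = 2 · 3 · 17.
Test 28^(102/q) mod 103 for each prime factor q of 102:
28^51 ≡ 1 (mod 103)  [q = 2: ≡ 1 ✗]
28^34 ≡ 46 (mod 103)  [q = 3: ≢ 1 ✓]
28^6 ≡ 66 (mod 103)  [q = 17: ≢ 1 ✓]
28^51 ≡ 1 shows ord(28) | 51, strictly less than φ(103); not a primitive root.

No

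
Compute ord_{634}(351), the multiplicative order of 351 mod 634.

79

By Lagrange's theorem, ord_634(351) divides φ(634) = φ(2)·φ(317) = 1·316 = 316 = 2^2 · 79.
Divisors of 316: 1, 2, 4, 79, 158, 316.
Evaluate successive powers at the divisors of 316:
351^1 ≡ 351 (mod 634)
351^2 ≡ 205 (mod 634)
351^4 ≡ 181 (mod 634)
351^79 ≡ 1 (mod 634) ✓
So ord_634(351) = 79.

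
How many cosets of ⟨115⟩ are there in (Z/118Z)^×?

Since 115 ∈ (Z/118Z)^×, its order divides φ(118) = φ(2)·φ(59) = 1·58 = 58 = 2 · 29.
Divisors of 58: 1, 2, 29, 58.
Evaluate successive powers at the divisors of 58:
115^1 ≡ 115 (mod 118)
115^2 ≡ 9 (mod 118)
115^29 ≡ 117 (mod 118)
115^58 ≡ 1 (mod 118) ✓
The order of 115 is 58, so the subgroup it generates has 58 elements.
The index is φ(118) / ord(115) = 58 / 58 = 1.

1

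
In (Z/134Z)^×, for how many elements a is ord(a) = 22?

φ(134) = φ(2)·φ(67) = 1·66 = 66 = 2 · 3 · 11.
Since (Z/134Z)^× is cyclic of order 66, the number of elements of order d is φ(d) when d | 66 and 0 otherwise.
22 = 2 · 11 divides 66, and φ(22) = 10.

10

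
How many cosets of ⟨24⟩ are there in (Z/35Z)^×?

4

By Lagrange's theorem, ord_35(24) divides φ(35) = φ(5·7) = (5−1)·(7−1) = 4·6 = 24 = 2^3 · 3.
Divisors of 24: 1, 2, 3, 4, 6, 8, 12, 24.
Test each divisor d:
24^1 ≡ 24
24^2 ≡ 16
24^3 ≡ 34
24^4 ≡ 11
24^6 ≡ 1
The order of 24 is 6, so the subgroup it generates has 6 elements.
The index is φ(35) / ord(24) = 24 / 6 = 4.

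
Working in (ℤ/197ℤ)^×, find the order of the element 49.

49

The order of 49 must divide φ(197) = 197 − 1 = 196 = 2^2 · 7^2.
Divisors of 196: 1, 2, 4, 7, 14, 28, 49, 98, 196.
Check 49^d mod 197 for each divisor in increasing order:
49^1 ≡ 49 (mod 197)
49^2 ≡ 37 (mod 197)
49^4 ≡ 187 (mod 197)
49^7 ≡ 191 (mod 197)
49^14 ≡ 36 (mod 197)
49^28 ≡ 114 (mod 197)
49^49 ≡ 1 (mod 197) ✓
So ord_197(49) = 49.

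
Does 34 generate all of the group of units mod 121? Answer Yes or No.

φ(121) = φ(11^2) = 11·(11−1) = 110 = 2 · 5 · 11.
34 is a primitive root mod 121 iff 34^(φ(121)/q) ≢ 1 for every prime q | φ(121), i.e. q ∈ {2, 5, 11}.
34^55 ≡ 1 (mod 121)  [q = 2: ≡ 1 ✗]
34^22 ≡ 1 (mod 121)  [q = 5: ≡ 1 ✗]
34^10 ≡ 89 (mod 121)  [q = 11: ≢ 1 ✓]
34^55 ≡ 1 shows ord(34) | 55, strictly less than φ(121); not a primitive root.

No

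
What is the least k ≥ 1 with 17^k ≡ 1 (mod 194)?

96

Since 17 ∈ (Z/194Z)^×, its order divides φ(194) = φ(2)·φ(97) = 1·96 = 96 = 2^5 · 3.
Divisors of 96: 1, 2, 3, 4, 6, 8, 12, 16, 24, 32, 48, 96.
Check 17^d mod 194 for each divisor in increasing order:
17^1 ≡ 17 (mod 194)
17^2 ≡ 95 (mod 194)
17^3 ≡ 63 (mod 194)
17^4 ≡ 101 (mod 194)
17^6 ≡ 89 (mod 194)
17^8 ≡ 113 (mod 194)
17^12 ≡ 161 (mod 194)
17^16 ≡ 159 (mod 194)
17^24 ≡ 119 (mod 194)
17^32 ≡ 61 (mod 194)
17^48 ≡ 193 (mod 194)
17^96 ≡ 1 (mod 194) ✓
Hence ord(17) = 96.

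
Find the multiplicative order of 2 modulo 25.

20

The order of 2 must divide φ(25) = φ(5^2) = 5·(5−1) = 20 = 2^2 · 5.
Divisors of 20: 1, 2, 4, 5, 10, 20.
Evaluate successive powers at the divisors of 20:
2^1 ≡ 2
2^2 ≡ 4
2^4 ≡ 16
2^5 ≡ 7
2^10 ≡ 24
2^20 ≡ 1
Therefore the multiplicative order of 2 modulo 25 is 20.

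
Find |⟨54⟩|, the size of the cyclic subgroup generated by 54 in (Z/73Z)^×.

36

Since 54 ∈ (Z/73Z)^×, its order divides φ(73) = 73 − 1 = 72 = 2^3 · 3^2.
Divisors of 72: 1, 2, 3, 4, 6, 8, 9, 12, 18, 24, 36, 72.
Test each divisor d:
54^1 ≡ 54 (mod 73)
54^2 ≡ 69 (mod 73)
54^3 ≡ 3 (mod 73)
54^4 ≡ 16 (mod 73)
54^6 ≡ 9 (mod 73)
54^8 ≡ 37 (mod 73)
54^9 ≡ 27 (mod 73)
54^12 ≡ 8 (mod 73)
54^18 ≡ 72 (mod 73)
54^24 ≡ 64 (mod 73)
54^36 ≡ 1 (mod 73) ✓
So ord_73(54) = 36.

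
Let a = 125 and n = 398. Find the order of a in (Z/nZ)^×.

11

The order of 125 must divide φ(398) = φ(2)·φ(199) = 1·198 = 198 = 2 · 3^2 · 11.
Divisors of 198: 1, 2, 3, 6, 9, 11, 18, 22, 33, 66, 99, 198.
Compute 125^d (mod 398) for the divisors d until we hit 1:
125^1 ≡ 125 (mod 398)
125^2 ≡ 103 (mod 398)
125^3 ≡ 139 (mod 398)
125^6 ≡ 217 (mod 398)
125^9 ≡ 313 (mod 398)
125^11 ≡ 1 (mod 398) ✓
Therefore the multiplicative order of 125 modulo 398 is 11.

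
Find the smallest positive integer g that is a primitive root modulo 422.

3

φ(422) = φ(2)·φ(211) = 1·210 = 210 = 2 · 3 · 5 · 7.
Test candidates g = 2, 3, … against the prime factors q ∈ {2, 3, 5, 7} of φ(422): g is a generator iff g^(210/q) ≢ 1 for every such q.
g = 2: gcd(2, 422) = 2 > 1, not a unit — skip.
g = 3: 3^105 ≡ 421; 3^70 ≡ 407; 3^42 ≡ 399; 3^30 ≡ 171 — none is 1, so 3 is a primitive root.
So 3 is the smallest generator of (Z/422Z)^×.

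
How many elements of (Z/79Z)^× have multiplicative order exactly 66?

0

φ(79) = 79 − 1 = 78 = 2 · 3 · 13.
(Z/79Z)^× is cyclic (|G| = 78); a cyclic group of order m has exactly φ(d) elements of each order d | m, and none otherwise.
66 does not divide 78, so no element of (Z/79Z)^× has order 66.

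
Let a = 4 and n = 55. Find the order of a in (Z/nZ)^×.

10

Since 4 ∈ (Z/55Z)^×, its order divides φ(55) = φ(5·11) = (5−1)·(11−1) = 4·10 = 40 = 2^3 · 5.
Divisors of 40: 1, 2, 4, 5, 8, 10, 20, 40.
Evaluate successive powers at the divisors of 40:
4^1 ≡ 4 (mod 55)
4^2 ≡ 16 (mod 55)
4^4 ≡ 36 (mod 55)
4^5 ≡ 34 (mod 55)
4^8 ≡ 31 (mod 55)
4^10 ≡ 1 (mod 55) ✓
Therefore the multiplicative order of 4 modulo 55 is 10.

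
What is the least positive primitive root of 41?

φ(41) = 41 − 1 = 40 = 2^3 · 5.
g is a primitive root iff g^(40/q) ≢ 1 (mod 41) for each prime q ∈ {2, 5}.
g = 2: 2^20 ≡ 1 — hits 1, so not a primitive root.
g = 3: 3^20 ≡ 40; 3^8 ≡ 1 — hits 1, so not a primitive root.
g = 4: 4^20 ≡ 1 — hits 1, so not a primitive root.
g = 5: 5^20 ≡ 1 — hits 1, so not a primitive root.
g = 6: 6^20 ≡ 40; 6^8 ≡ 10 — none is 1, so 6 is a primitive root.
The smallest primitive root modulo 41 is 6.

6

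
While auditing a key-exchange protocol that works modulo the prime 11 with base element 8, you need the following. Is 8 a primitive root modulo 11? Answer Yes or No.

Yes

φ(11) = 11 − 1 = 10 = 2 · 5.
An element g generates (Z/11Z)^× iff g^(10/q) ≢ 1 (mod 11) for each prime q ∈ {2, 5}.
8^5 ≡ 10 (mod 11)  [q = 2: ≢ 1 ✓]
8^2 ≡ 9 (mod 11)  [q = 5: ≢ 1 ✓]
Every test exponent gives a nontrivial residue, hence 8 generates the full group.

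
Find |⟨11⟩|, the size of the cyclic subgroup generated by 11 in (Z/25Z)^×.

5

By Lagrange's theorem, ord_25(11) divides φ(25) = φ(5^2) = 5·(5−1) = 20 = 2^2 · 5.
Divisors of 20: 1, 2, 4, 5, 10, 20.
Check 11^d mod 25 for each divisor in increasing order:
11^1 ≡ 11 (mod 25)
11^2 ≡ 21 (mod 25)
11^4 ≡ 16 (mod 25)
11^5 ≡ 1 (mod 25) ✓
The smallest such exponent is 5, so the order of 11 is 5.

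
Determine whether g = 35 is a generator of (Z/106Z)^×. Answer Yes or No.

Yes

φ(106) = φ(2)·φ(53) = 1·52 = 52 = 2^2 · 13.
It suffices to check that the order of 35 is not a proper divisor of 52: compute 35^(52/q) for q ∈ {2, 13}.
35^26 ≡ 105 (mod 106)  [q = 2: ≢ 1 ✓]
35^4 ≡ 89 (mod 106)  [q = 13: ≢ 1 ✓]
None equal 1, so ord_106(35) = 52: 35 is a primitive root.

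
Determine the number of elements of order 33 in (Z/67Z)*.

φ(67) = 67 − 1 = 66 = 2 · 3 · 11.
In a cyclic group of order 66, there are φ(d) elements of order d for each divisor d of 66, and zero for non-divisors.
33 = 3 · 11 divides 66, and φ(33) = 20.

20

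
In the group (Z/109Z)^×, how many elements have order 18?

6

φ(109) = 109 − 1 = 108 = 2^2 · 3^3.
In a cyclic group of order 108, there are φ(d) elements of order d for each divisor d of 108, and zero for non-divisors.
18 = 2 · 3^2 divides 108, and φ(18) = 6.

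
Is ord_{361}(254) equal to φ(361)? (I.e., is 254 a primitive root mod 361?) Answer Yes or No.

No

φ(361) = φ(19^2) = 19·(19−1) = 342 = 2 · 3^2 · 19.
An element g generates (Z/361Z)^× iff g^(342/q) ≢ 1 (mod 361) for each prime q ∈ {2, 3, 19}.
254^171 ≡ 1 (mod 361)  [q = 2: ≡ 1 ✗]
254^114 ≡ 1 (mod 361)  [q = 3: ≡ 1 ✗]
254^18 ≡ 58 (mod 361)  [q = 19: ≢ 1 ✓]
254^171 ≡ 1 shows ord(254) | 171, strictly less than φ(361); not a primitive root.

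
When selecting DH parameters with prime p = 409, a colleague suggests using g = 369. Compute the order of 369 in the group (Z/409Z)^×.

68

The order of 369 must divide φ(409) = 409 − 1 = 408 = 2^3 · 3 · 17.
Divisors of 408: 1, 2, 3, 4, 6, 8, 12, 17, 24, 34, 51, 68, 102, 136, 204, 408.
Compute 369^d (mod 409) for the divisors d until we hit 1:
369^1 ≡ 369
369^2 ≡ 373
369^3 ≡ 213
369^4 ≡ 69
369^6 ≡ 379
369^8 ≡ 262
369^12 ≡ 82
369^17 ≡ 266
369^24 ≡ 180
369^34 ≡ 408
369^51 ≡ 143
369^68 ≡ 1
Therefore the multiplicative order of 369 modulo 409 is 68.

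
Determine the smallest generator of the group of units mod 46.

5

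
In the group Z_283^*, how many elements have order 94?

φ(283) = 283 − 1 = 282 = 2 · 3 · 47.
Since (Z/283Z)^× is cyclic of order 282, the number of elements of order d is φ(d) when d | 282 and 0 otherwise.
94 = 2 · 47 divides 282, and φ(94) = 46.

46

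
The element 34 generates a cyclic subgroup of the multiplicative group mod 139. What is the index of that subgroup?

6

By Lagrange's theorem, ord_139(34) divides φ(139) = 139 − 1 = 138 = 2 · 3 · 23.
Divisors of 138: 1, 2, 3, 6, 23, 46, 69, 138.
Evaluate successive powers at the divisors of 138:
34^1 ≡ 34 (mod 139)
34^2 ≡ 44 (mod 139)
34^3 ≡ 106 (mod 139)
34^6 ≡ 116 (mod 139)
34^23 ≡ 1 (mod 139) ✓
The order of 34 is 23, so the subgroup it generates has 23 elements.
[(Z/139Z)^× : ⟨34⟩] = 138/23 = 6.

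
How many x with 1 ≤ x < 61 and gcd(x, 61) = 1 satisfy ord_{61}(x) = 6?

φ(61) = 61 − 1 = 60 = 2^2 · 3 · 5.
In a cyclic group of order 60, there are φ(d) elements of order d for each divisor d of 60, and zero for non-divisors.
6 = 2 · 3 divides 60, and φ(6) = 2.

2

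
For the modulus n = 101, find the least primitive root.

2

φ(101) = 101 − 1 = 100 = 2^2 · 5^2.
Test candidates g = 2, 3, … against the prime factors q ∈ {2, 5} of φ(101): g is a generator iff g^(100/q) ≢ 1 for every such q.
g = 2: 2^50 ≡ 100; 2^20 ≡ 95 — none is 1, so 2 is a primitive root.
So 2 is the smallest generator of (Z/101Z)^×.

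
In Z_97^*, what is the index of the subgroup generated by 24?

ord(24) | φ(97) = 97 − 1 = 96 = 2^5 · 3.
Divisors of 96: 1, 2, 3, 4, 6, 8, 12, 16, 24, 32, 48, 96.
Evaluate successive powers at the divisors of 96:
24^1 ≡ 24 (mod 97)
24^2 ≡ 91 (mod 97)
24^3 ≡ 50 (mod 97)
24^4 ≡ 36 (mod 97)
24^6 ≡ 75 (mod 97)
24^8 ≡ 35 (mod 97)
24^12 ≡ 96 (mod 97)
24^16 ≡ 61 (mod 97)
24^24 ≡ 1 (mod 97) ✓
Thus |⟨24⟩| = ord(24) = 24.
[(Z/97Z)^× : ⟨24⟩] = 96/24 = 4.

4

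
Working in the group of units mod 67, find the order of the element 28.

The order of 28 must divide φ(67) = 67 − 1 = 66 = 2 · 3 · 11.
Divisors of 66: 1, 2, 3, 6, 11, 22, 33, 66.
Evaluate successive powers at the divisors of 66:
28^1 ≡ 28
28^2 ≡ 47
28^3 ≡ 43
28^6 ≡ 40
28^11 ≡ 38
28^22 ≡ 37
28^33 ≡ 66
28^66 ≡ 1
The smallest such exponent is 66, so the order of 28 is 66.

66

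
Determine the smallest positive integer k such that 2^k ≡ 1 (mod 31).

5

ord(2) | φ(31) = 31 − 1 = 30 = 2 · 3 · 5.
Divisors of 30: 1, 2, 3, 5, 6, 10, 15, 30.
Check 2^d mod 31 for each divisor in increasing order:
2^1 ≡ 2 (mod 31)
2^2 ≡ 4 (mod 31)
2^3 ≡ 8 (mod 31)
2^5 ≡ 1 (mod 31) ✓
The smallest such exponent is 5, so the order of 2 is 5.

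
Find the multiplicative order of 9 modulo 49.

21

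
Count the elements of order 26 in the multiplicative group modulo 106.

12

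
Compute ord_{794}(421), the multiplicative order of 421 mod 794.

396

ord(421) | φ(794) = φ(2)·φ(397) = 1·396 = 396 = 2^2 · 3^2 · 11.
Divisors of 396: 1, 2, 3, 4, 6, 9, 11, 12, 18, 22, 33, 36, 44, 66, 99, 132, 198, 396.
Check 421^d mod 794 for each divisor in increasing order:
421^1 ≡ 421 (mod 794)
421^2 ≡ 179 (mod 794)
421^3 ≡ 723 (mod 794)
421^4 ≡ 281 (mod 794)
421^6 ≡ 277 (mod 794)
421^9 ≡ 183 (mod 794)
421^11 ≡ 203 (mod 794)
421^12 ≡ 505 (mod 794)
421^18 ≡ 141 (mod 794)
421^22 ≡ 715 (mod 794)
421^33 ≡ 637 (mod 794)
421^36 ≡ 31 (mod 794)
421^44 ≡ 683 (mod 794)
421^66 ≡ 35 (mod 794)
421^99 ≡ 63 (mod 794)
421^132 ≡ 431 (mod 794)
421^198 ≡ 793 (mod 794)
421^396 ≡ 1 (mod 794) ✓
Hence ord(421) = 396.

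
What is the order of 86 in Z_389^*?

194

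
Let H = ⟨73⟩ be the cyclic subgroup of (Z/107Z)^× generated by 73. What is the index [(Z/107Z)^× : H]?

1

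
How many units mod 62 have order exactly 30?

8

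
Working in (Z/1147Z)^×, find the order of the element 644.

180

ord(644) | φ(1147) = φ(31·37) = (31−1)·(37−1) = 30·36 = 1080 = 2^3 · 3^3 · 5.
Divisors of 1080: 1, 2, 3, 4, 5, 6, 8, 9, 10, 12, 15, 18, 20, 24, 27, 30, 36, 40, 45, 54, 60, 72, 90, 108, 120, 135, 180, 216, 270, 360, 540, 1080.
Check 644^d mod 1147 for each divisor in increasing order:
644^1 ≡ 644 (mod 1147)
644^2 ≡ 669 (mod 1147)
644^3 ≡ 711 (mod 1147)
644^4 ≡ 231 (mod 1147)
644^5 ≡ 801 (mod 1147)
644^6 ≡ 841 (mod 1147)
644^8 ≡ 599 (mod 1147)
644^9 ≡ 364 (mod 1147)
644^10 ≡ 428 (mod 1147)
644^12 ≡ 729 (mod 1147)
644^15 ≡ 1022 (mod 1147)
644^18 ≡ 591 (mod 1147)
644^20 ≡ 811 (mod 1147)
644^24 ≡ 380 (mod 1147)
644^27 ≡ 635 (mod 1147)
644^30 ≡ 714 (mod 1147)
644^36 ≡ 593 (mod 1147)
644^40 ≡ 490 (mod 1147)
644^45 ≡ 216 (mod 1147)
644^54 ≡ 628 (mod 1147)
644^60 ≡ 528 (mod 1147)
644^72 ≡ 667 (mod 1147)
644^90 ≡ 776 (mod 1147)
644^108 ≡ 963 (mod 1147)
644^120 ≡ 63 (mod 1147)
644^135 ≡ 154 (mod 1147)
644^180 ≡ 1 (mod 1147) ✓
Hence ord(644) = 180.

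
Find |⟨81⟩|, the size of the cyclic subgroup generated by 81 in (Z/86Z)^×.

ord(81) | φ(86) = φ(2)·φ(43) = 1·42 = 42 = 2 · 3 · 7.
Divisors of 42: 1, 2, 3, 6, 7, 14, 21, 42.
Check 81^d mod 86 for each divisor in increasing order:
81^1 ≡ 81
81^2 ≡ 25
81^3 ≡ 47
81^6 ≡ 59
81^7 ≡ 49
81^14 ≡ 79
81^21 ≡ 1
Hence ord(81) = 21.

21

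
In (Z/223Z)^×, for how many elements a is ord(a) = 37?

36

φ(223) = 223 − 1 = 222 = 2 · 3 · 37.
In a cyclic group of order 222, there are φ(d) elements of order d for each divisor d of 222, and zero for non-divisors.
37 | 222, and φ(37) = 37 − 1 = 36.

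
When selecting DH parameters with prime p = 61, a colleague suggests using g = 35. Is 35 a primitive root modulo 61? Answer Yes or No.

Yes

φ(61) = 61 − 1 = 60 = 2^2 · 3 · 5.
It suffices to check that the order of 35 is not a proper divisor of 60: compute 35^(60/q) for q ∈ {2, 3, 5}.
35^30 ≡ 60 (mod 61)  [q = 2: ≢ 1 ✓]
35^20 ≡ 13 (mod 61)  [q = 3: ≢ 1 ✓]
35^12 ≡ 9 (mod 61)  [q = 5: ≢ 1 ✓]
Every test exponent gives a nontrivial residue, hence 35 generates the full group.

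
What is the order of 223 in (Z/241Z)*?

120

ord(223) | φ(241) = 241 − 1 = 240 = 2^4 · 3 · 5.
Divisors of 240: 1, 2, 3, 4, 5, 6, 8, 10, 12, 15, 16, 20, 24, 30, 40, 48, 60, 80, 120, 240.
Test each divisor d:
223^1 ≡ 223 (mod 241)
223^2 ≡ 83 (mod 241)
223^3 ≡ 193 (mod 241)
223^4 ≡ 141 (mod 241)
223^5 ≡ 113 (mod 241)
223^6 ≡ 135 (mod 241)
223^8 ≡ 119 (mod 241)
223^10 ≡ 237 (mod 241)
223^12 ≡ 150 (mod 241)
223^15 ≡ 30 (mod 241)
223^16 ≡ 183 (mod 241)
223^20 ≡ 16 (mod 241)
223^24 ≡ 87 (mod 241)
223^30 ≡ 177 (mod 241)
223^40 ≡ 15 (mod 241)
223^48 ≡ 98 (mod 241)
223^60 ≡ 240 (mod 241)
223^80 ≡ 225 (mod 241)
223^120 ≡ 1 (mod 241) ✓
Therefore the multiplicative order of 223 modulo 241 is 120.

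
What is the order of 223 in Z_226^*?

112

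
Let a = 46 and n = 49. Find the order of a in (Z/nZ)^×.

21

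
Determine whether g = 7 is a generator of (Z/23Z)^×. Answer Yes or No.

Yes

φ(23) = 23 − 1 = 22 = 2 · 11.
Test 7^(22/q) mod 23 for each prime factor q of 22:
7^11 ≡ 22 (mod 23)  [q = 2: ≢ 1 ✓]
7^2 ≡ 3 (mod 23)  [q = 11: ≢ 1 ✓]
All checks pass, so 7 has order 22 and is a primitive root modulo 23.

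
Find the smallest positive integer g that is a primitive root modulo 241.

7

φ(241) = 241 − 1 = 240 = 2^4 · 3 · 5.
Test candidates g = 2, 3, … against the prime factors q ∈ {2, 3, 5} of φ(241): g is a generator iff g^(240/q) ≢ 1 for every such q.
g = 2: 2^120 ≡ 1 — hits 1, so not a primitive root.
g = 3: 3^120 ≡ 1 — hits 1, so not a primitive root.
g = 4: 4^120 ≡ 1 — hits 1, so not a primitive root.
g = 5: 5^120 ≡ 1 — hits 1, so not a primitive root.
g = 6: 6^120 ≡ 1 — hits 1, so not a primitive root.
g = 7: 7^120 ≡ 240; 7^80 ≡ 15; 7^48 ≡ 91 — none is 1, so 7 is a primitive root.
So 7 is the smallest generator of (Z/241Z)^×.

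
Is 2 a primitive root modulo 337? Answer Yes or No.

φ(337) = 337 − 1 = 336 = 2^4 · 3 · 7.
2 is a primitive root mod 337 iff 2^(φ(337)/q) ≢ 1 for every prime q | φ(337), i.e. q ∈ {2, 3, 7}.
2^168 ≡ 1 (mod 337)  [q = 2: ≡ 1 ✗]
2^112 ≡ 128 (mod 337)  [q = 3: ≢ 1 ✓]
2^48 ≡ 64 (mod 337)  [q = 7: ≢ 1 ✓]
2^168 ≡ 1 shows ord(2) | 168, strictly less than φ(337); not a primitive root.

No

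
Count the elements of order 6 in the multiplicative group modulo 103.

2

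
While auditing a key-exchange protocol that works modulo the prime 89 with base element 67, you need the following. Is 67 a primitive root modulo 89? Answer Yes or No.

φ(89) = 89 − 1 = 88 = 2^3 · 11.
67 is a primitive root mod 89 iff 67^(φ(89)/q) ≢ 1 for every prime q | φ(89), i.e. q ∈ {2, 11}.
67^44 ≡ 1 (mod 89)  [q = 2: ≡ 1 ✗]
67^8 ≡ 64 (mod 89)  [q = 11: ≢ 1 ✓]
67^44 ≡ 1 shows ord(67) | 44, strictly less than φ(89); not a primitive root.

No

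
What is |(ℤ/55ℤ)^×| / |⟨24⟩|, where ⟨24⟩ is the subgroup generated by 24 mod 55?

By Lagrange's theorem, ord_55(24) divides φ(55) = φ(5·11) = (5−1)·(11−1) = 4·10 = 40 = 2^3 · 5.
Divisors of 40: 1, 2, 4, 5, 8, 10, 20, 40.
Evaluate successive powers at the divisors of 40:
24^1 ≡ 24 (mod 55)
24^2 ≡ 26 (mod 55)
24^4 ≡ 16 (mod 55)
24^5 ≡ 54 (mod 55)
24^8 ≡ 36 (mod 55)
24^10 ≡ 1 (mod 55) ✓
So ord_55(24) = 10, hence |⟨24⟩| = 10.
The index is φ(55) / ord(24) = 40 / 10 = 4.

4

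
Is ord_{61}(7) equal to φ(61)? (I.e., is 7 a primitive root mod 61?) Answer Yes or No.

Yes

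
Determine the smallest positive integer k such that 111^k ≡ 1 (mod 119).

8

Since 111 ∈ (Z/119Z)^×, its order divides φ(119) = φ(7·17) = (7−1)·(17−1) = 6·16 = 96 = 2^5 · 3.
Divisors of 96: 1, 2, 3, 4, 6, 8, 12, 16, 24, 32, 48, 96.
Check 111^d mod 119 for each divisor in increasing order:
111^1 ≡ 111 (mod 119)
111^2 ≡ 64 (mod 119)
111^3 ≡ 83 (mod 119)
111^4 ≡ 50 (mod 119)
111^6 ≡ 106 (mod 119)
111^8 ≡ 1 (mod 119) ✓
The smallest such exponent is 8, so the order of 111 is 8.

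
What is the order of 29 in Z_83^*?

41

The order of 29 must divide φ(83) = 83 − 1 = 82 = 2 · 41.
Divisors of 82: 1, 2, 41, 82.
Evaluate successive powers at the divisors of 82:
29^1 ≡ 29 (mod 83)
29^2 ≡ 11 (mod 83)
29^41 ≡ 1 (mod 83) ✓
Hence ord(29) = 41.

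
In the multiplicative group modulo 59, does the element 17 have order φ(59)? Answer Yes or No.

φ(59) = 59 − 1 = 58 = 2 · 29.
Test 17^(58/q) mod 59 for each prime factor q of 58:
17^29 ≡ 1 (mod 59)  [q = 2: ≡ 1 ✗]
17^2 ≡ 53 (mod 59)  [q = 29: ≢ 1 ✓]
Since 17^29 ≡ 1, the order of 17 divides 29 < 58, so 17 is not a primitive root.

No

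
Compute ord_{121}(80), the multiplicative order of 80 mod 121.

55

ord(80) | φ(121) = φ(11^2) = 11·(11−1) = 110 = 2 · 5 · 11.
Divisors of 110: 1, 2, 5, 10, 11, 22, 55, 110.
Test each divisor d:
80^1 ≡ 80
80^2 ≡ 108
80^5 ≡ 89
80^10 ≡ 56
80^11 ≡ 3
80^22 ≡ 9
80^55 ≡ 1
Therefore the multiplicative order of 80 modulo 121 is 55.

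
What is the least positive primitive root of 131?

φ(131) = 131 − 1 = 130 = 2 · 5 · 13.
g is a primitive root iff g^(130/q) ≢ 1 (mod 131) for each prime q ∈ {2, 5, 13}.
g = 2: 2^65 ≡ 130; 2^26 ≡ 53; 2^10 ≡ 107 — none is 1, so 2 is a primitive root.
The smallest primitive root modulo 131 is 2.

2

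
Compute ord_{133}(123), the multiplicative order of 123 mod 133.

9

By Lagrange's theorem, ord_133(123) divides φ(133) = φ(7·19) = (7−1)·(19−1) = 6·18 = 108 = 2^2 · 3^3.
Divisors of 108: 1, 2, 3, 4, 6, 9, 12, 18, 27, 36, 54, 108.
Check 123^d mod 133 for each divisor in increasing order:
123^1 ≡ 123
123^2 ≡ 100
123^3 ≡ 64
123^4 ≡ 25
123^6 ≡ 106
123^9 ≡ 1
The smallest such exponent is 9, so the order of 123 is 9.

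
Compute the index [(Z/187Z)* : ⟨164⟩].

10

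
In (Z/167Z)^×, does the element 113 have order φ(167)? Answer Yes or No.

Yes

φ(167) = 167 − 1 = 166 = 2 · 83.
It suffices to check that the order of 113 is not a proper divisor of 166: compute 113^(166/q) for q ∈ {2, 83}.
113^83 ≡ 166 (mod 167)  [q = 2: ≢ 1 ✓]
113^2 ≡ 77 (mod 167)  [q = 83: ≢ 1 ✓]
All checks pass, so 113 has order 166 and is a primitive root modulo 167.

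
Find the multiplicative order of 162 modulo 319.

The order of 162 must divide φ(319) = φ(11·29) = (11−1)·(29−1) = 10·28 = 280 = 2^3 · 5 · 7.
Divisors of 280: 1, 2, 4, 5, 7, 8, 10, 14, 20, 28, 35, 40, 56, 70, 140, 280.
Evaluate successive powers at the divisors of 280:
162^1 ≡ 162
162^2 ≡ 86
162^4 ≡ 59
162^5 ≡ 307
162^7 ≡ 244
162^8 ≡ 291
162^10 ≡ 144
162^14 ≡ 202
162^20 ≡ 1
Therefore the multiplicative order of 162 modulo 319 is 20.

20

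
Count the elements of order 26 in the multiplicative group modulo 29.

φ(29) = 29 − 1 = 28 = 2^2 · 7.
(Z/29Z)^× is cyclic (|G| = 28); a cyclic group of order m has exactly φ(d) elements of each order d | m, and none otherwise.
26 does not divide 28, so no element of (Z/29Z)^× has order 26.

0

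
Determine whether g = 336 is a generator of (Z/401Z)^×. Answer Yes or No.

Yes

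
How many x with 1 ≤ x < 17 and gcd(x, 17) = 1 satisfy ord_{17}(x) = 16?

φ(17) = 17 − 1 = 16 = 2^4.
In a cyclic group of order 16, there are φ(d) elements of order d for each divisor d of 16, and zero for non-divisors.
16 = 2^4 divides 16, and φ(16) = 8.

8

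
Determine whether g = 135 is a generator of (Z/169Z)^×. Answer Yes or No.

No

φ(169) = φ(13^2) = 13·(13−1) = 156 = 2^2 · 3 · 13.
Test 135^(156/q) mod 169 for each prime factor q of 156:
135^78 ≡ 168 (mod 169)  [q = 2: ≢ 1 ✓]
135^52 ≡ 1 (mod 169)  [q = 3: ≡ 1 ✗]
135^12 ≡ 157 (mod 169)  [q = 13: ≢ 1 ✓]
The check at q = 3 fails, so 135 generates a proper subgroup.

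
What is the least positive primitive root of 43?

3

φ(43) = 43 − 1 = 42 = 2 · 3 · 7.
Test candidates g = 2, 3, … against the prime factors q ∈ {2, 3, 7} of φ(43): g is a generator iff g^(42/q) ≢ 1 for every such q.
g = 2: 2^21 ≡ 42; 2^14 ≡ 1 — hits 1, so not a primitive root.
g = 3: 3^21 ≡ 42; 3^14 ≡ 36; 3^6 ≡ 41 — none is 1, so 3 is a primitive root.
Hence the least primitive root of 43 is 3.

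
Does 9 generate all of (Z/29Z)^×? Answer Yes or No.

φ(29) = 29 − 1 = 28 = 2^2 · 7.
It suffices to check that the order of 9 is not a proper divisor of 28: compute 9^(28/q) for q ∈ {2, 7}.
9^14 ≡ 1 (mod 29)  [q = 2: ≡ 1 ✗]
9^4 ≡ 7 (mod 29)  [q = 7: ≢ 1 ✓]
9^14 ≡ 1 shows ord(9) | 14, strictly less than φ(29); not a primitive root.

No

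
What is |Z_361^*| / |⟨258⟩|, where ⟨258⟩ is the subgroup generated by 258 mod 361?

By Lagrange's theorem, ord_361(258) divides φ(361) = φ(19^2) = 19·(19−1) = 342 = 2 · 3^2 · 19.
Divisors of 342: 1, 2, 3, 6, 9, 18, 19, 38, 57, 114, 171, 342.
Compute 258^d (mod 361) for the divisors d until we hit 1:
258^1 ≡ 258 (mod 361)
258^2 ≡ 140 (mod 361)
258^3 ≡ 20 (mod 361)
258^6 ≡ 39 (mod 361)
258^9 ≡ 58 (mod 361)
258^18 ≡ 115 (mod 361)
258^19 ≡ 68 (mod 361)
258^38 ≡ 292 (mod 361)
258^57 ≡ 1 (mod 361) ✓
Thus |⟨258⟩| = ord(258) = 57.
Index = |(Z/361Z)^×| / |⟨258⟩| = 342 / 57 = 6.

6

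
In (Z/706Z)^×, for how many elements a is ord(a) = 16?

8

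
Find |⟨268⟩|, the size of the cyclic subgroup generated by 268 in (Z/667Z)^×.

By Lagrange's theorem, ord_667(268) divides φ(667) = φ(23·29) = (23−1)·(29−1) = 22·28 = 616 = 2^3 · 7 · 11.
Divisors of 616: 1, 2, 4, 7, 8, 11, 14, 22, 28, 44, 56, 77, 88, 154, 308, 616.
Evaluate successive powers at the divisors of 616:
268^1 ≡ 268 (mod 667)
268^2 ≡ 455 (mod 667)
268^4 ≡ 255 (mod 667)
268^7 ≡ 494 (mod 667)
268^8 ≡ 326 (mod 667)
268^11 ≡ 574 (mod 667)
268^14 ≡ 581 (mod 667)
268^22 ≡ 645 (mod 667)
268^28 ≡ 59 (mod 667)
268^44 ≡ 484 (mod 667)
268^56 ≡ 146 (mod 667)
268^77 ≡ 436 (mod 667)
268^88 ≡ 139 (mod 667)
268^154 ≡ 1 (mod 667) ✓
Hence ord(268) = 154.

154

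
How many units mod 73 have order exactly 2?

1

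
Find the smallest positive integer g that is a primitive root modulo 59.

2

φ(59) = 59 − 1 = 58 = 2 · 29.
g is a primitive root iff g^(58/q) ≢ 1 (mod 59) for each prime q ∈ {2, 29}.
g = 2: 2^29 ≡ 58; 2^2 ≡ 4 — none is 1, so 2 is a primitive root.
The smallest primitive root modulo 59 is 2.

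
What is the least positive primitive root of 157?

5

φ(157) = 157 − 1 = 156 = 2^2 · 3 · 13.
Test candidates g = 2, 3, … against the prime factors q ∈ {2, 3, 13} of φ(157): g is a generator iff g^(156/q) ≢ 1 for every such q.
g = 2: 2^78 ≡ 156; 2^52 ≡ 1 — hits 1, so not a primitive root.
g = 3: 3^78 ≡ 1 — hits 1, so not a primitive root.
g = 4: 4^78 ≡ 1 — hits 1, so not a primitive root.
g = 5: 5^78 ≡ 156; 5^52 ≡ 12; 5^12 ≡ 130 — none is 1, so 5 is a primitive root.
Hence the least primitive root of 157 is 5.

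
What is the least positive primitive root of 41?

6

φ(41) = 41 − 1 = 40 = 2^3 · 5.
g is a primitive root iff g^(40/q) ≢ 1 (mod 41) for each prime q ∈ {2, 5}.
g = 2: 2^20 ≡ 1 — hits 1, so not a primitive root.
g = 3: 3^20 ≡ 40; 3^8 ≡ 1 — hits 1, so not a primitive root.
g = 4: 4^20 ≡ 1 — hits 1, so not a primitive root.
g = 5: 5^20 ≡ 1 — hits 1, so not a primitive root.
g = 6: 6^20 ≡ 40; 6^8 ≡ 10 — none is 1, so 6 is a primitive root.
Hence the least primitive root of 41 is 6.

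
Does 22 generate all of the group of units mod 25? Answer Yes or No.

Yes

φ(25) = φ(5^2) = 5·(5−1) = 20 = 2^2 · 5.
An element g generates (Z/25Z)^× iff g^(20/q) ≢ 1 (mod 25) for each prime q ∈ {2, 5}.
22^10 ≡ 24 (mod 25)  [q = 2: ≢ 1 ✓]
22^4 ≡ 6 (mod 25)  [q = 5: ≢ 1 ✓]
Every test exponent gives a nontrivial residue, hence 22 generates the full group.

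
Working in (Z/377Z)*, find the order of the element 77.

28

ord(77) | φ(377) = φ(13·29) = (13−1)·(29−1) = 12·28 = 336 = 2^4 · 3 · 7.
Divisors of 336: 1, 2, 3, 4, 6, 7, 8, 12, 14, 16, 21, 24, 28, 42, 48, 56, 84, 112, 168, 336.
Check 77^d mod 377 for each divisor in increasing order:
77^1 ≡ 77 (mod 377)
77^2 ≡ 274 (mod 377)
77^3 ≡ 363 (mod 377)
77^4 ≡ 53 (mod 377)
77^6 ≡ 196 (mod 377)
77^7 ≡ 12 (mod 377)
77^8 ≡ 170 (mod 377)
77^12 ≡ 339 (mod 377)
77^14 ≡ 144 (mod 377)
77^16 ≡ 248 (mod 377)
77^21 ≡ 220 (mod 377)
77^24 ≡ 313 (mod 377)
77^28 ≡ 1 (mod 377) ✓
So ord_377(77) = 28.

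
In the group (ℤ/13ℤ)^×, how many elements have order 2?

1

φ(13) = 13 − 1 = 12 = 2^2 · 3.
Since (Z/13Z)^× is cyclic of order 12, the number of elements of order d is φ(d) when d | 12 and 0 otherwise.
2 | 12, and φ(2) = 2 − 1 = 1.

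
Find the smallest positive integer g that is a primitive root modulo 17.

3

φ(17) = 17 − 1 = 16 = 2^4.
g is a primitive root iff g^(16/q) ≢ 1 (mod 17) for each prime q ∈ {2}.
g = 2: 2^8 ≡ 1 — hits 1, so not a primitive root.
g = 3: 3^8 ≡ 16 — none is 1, so 3 is a primitive root.
So 3 is the smallest generator of (Z/17Z)^×.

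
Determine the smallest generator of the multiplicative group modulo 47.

φ(47) = 47 − 1 = 46 = 2 · 23.
Test candidates g = 2, 3, … against the prime factors q ∈ {2, 23} of φ(47): g is a generator iff g^(46/q) ≢ 1 for every such q.
g = 2: 2^23 ≡ 1 — hits 1, so not a primitive root.
g = 3: 3^23 ≡ 1 — hits 1, so not a primitive root.
g = 4: 4^23 ≡ 1 — hits 1, so not a primitive root.
g = 5: 5^23 ≡ 46; 5^2 ≡ 25 — none is 1, so 5 is a primitive root.
Hence the least primitive root of 47 is 5.

5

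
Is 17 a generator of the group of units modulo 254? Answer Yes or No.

No

φ(254) = φ(2)·φ(127) = 1·126 = 126 = 2 · 3^2 · 7.
Test 17^(126/q) mod 254 for each prime factor q of 126:
17^63 ≡ 1 (mod 254)  [q = 2: ≡ 1 ✗]
17^42 ≡ 19 (mod 254)  [q = 3: ≢ 1 ✓]
17^18 ≡ 191 (mod 254)  [q = 7: ≢ 1 ✓]
Since 17^63 ≡ 1, the order of 17 divides 63 < 126, so 17 is not a primitive root.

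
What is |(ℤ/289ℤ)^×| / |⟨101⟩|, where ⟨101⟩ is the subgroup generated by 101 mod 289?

ord(101) | φ(289) = φ(17^2) = 17·(17−1) = 272 = 2^4 · 17.
Divisors of 272: 1, 2, 4, 8, 16, 17, 34, 68, 136, 272.
Compute 101^d (mod 289) for the divisors d until we hit 1:
101^1 ≡ 101
101^2 ≡ 86
101^4 ≡ 171
101^8 ≡ 52
101^16 ≡ 103
101^17 ≡ 288
101^34 ≡ 1
The order of 101 is 34, so the subgroup it generates has 34 elements.
[(Z/289Z)^× : ⟨101⟩] = 272/34 = 8.

8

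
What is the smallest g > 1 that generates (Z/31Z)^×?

3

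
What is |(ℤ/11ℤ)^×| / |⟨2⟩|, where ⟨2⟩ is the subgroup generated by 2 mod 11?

1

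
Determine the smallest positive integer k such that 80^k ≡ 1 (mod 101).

ord(80) | φ(101) = 101 − 1 = 100 = 2^2 · 5^2.
Divisors of 100: 1, 2, 4, 5, 10, 20, 25, 50, 100.
Compute 80^d (mod 101) for the divisors d until we hit 1:
80^1 ≡ 80
80^2 ≡ 37
80^4 ≡ 56
80^5 ≡ 36
80^10 ≡ 84
80^20 ≡ 87
80^25 ≡ 1
The smallest such exponent is 25, so the order of 80 is 25.

25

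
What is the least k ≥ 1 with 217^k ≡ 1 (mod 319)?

140

By Lagrange's theorem, ord_319(217) divides φ(319) = φ(11·29) = (11−1)·(29−1) = 10·28 = 280 = 2^3 · 5 · 7.
Divisors of 280: 1, 2, 4, 5, 7, 8, 10, 14, 20, 28, 35, 40, 56, 70, 140, 280.
Test each divisor d:
217^1 ≡ 217
217^2 ≡ 196
217^4 ≡ 136
217^5 ≡ 164
217^7 ≡ 244
217^8 ≡ 313
217^10 ≡ 100
217^14 ≡ 202
217^20 ≡ 111
217^28 ≡ 291
217^35 ≡ 186
217^40 ≡ 199
217^56 ≡ 146
217^70 ≡ 144
217^140 ≡ 1
Hence ord(217) = 140.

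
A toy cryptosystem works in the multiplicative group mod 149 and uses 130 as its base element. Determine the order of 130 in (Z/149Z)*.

74

The order of 130 must divide φ(149) = 149 − 1 = 148 = 2^2 · 37.
Divisors of 148: 1, 2, 4, 37, 74, 148.
Evaluate successive powers at the divisors of 148:
130^1 ≡ 130
130^2 ≡ 63
130^4 ≡ 95
130^37 ≡ 148
130^74 ≡ 1
Therefore the multiplicative order of 130 modulo 149 is 74.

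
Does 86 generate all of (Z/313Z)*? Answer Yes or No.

φ(313) = 313 − 1 = 312 = 2^3 · 3 · 13.
86 is a primitive root mod 313 iff 86^(φ(313)/q) ≢ 1 for every prime q | φ(313), i.e. q ∈ {2, 3, 13}.
86^156 ≡ 312 (mod 313)  [q = 2: ≢ 1 ✓]
86^104 ≡ 98 (mod 313)  [q = 3: ≢ 1 ✓]
86^24 ≡ 103 (mod 313)  [q = 13: ≢ 1 ✓]
Every test exponent gives a nontrivial residue, hence 86 generates the full group.

Yes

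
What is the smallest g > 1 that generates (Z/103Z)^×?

φ(103) = 103 − 1 = 102 = 2 · 3 · 17.
Test candidates g = 2, 3, … against the prime factors q ∈ {2, 3, 17} of φ(103): g is a generator iff g^(102/q) ≢ 1 for every such q.
g = 2: 2^51 ≡ 1 — hits 1, so not a primitive root.
g = 3: 3^51 ≡ 102; 3^34 ≡ 1 — hits 1, so not a primitive root.
g = 4: 4^51 ≡ 1 — hits 1, so not a primitive root.
g = 5: 5^51 ≡ 102; 5^34 ≡ 56; 5^6 ≡ 72 — none is 1, so 5 is a primitive root.
The smallest primitive root modulo 103 is 5.

5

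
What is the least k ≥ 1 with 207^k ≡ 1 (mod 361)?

171

By Lagrange's theorem, ord_361(207) divides φ(361) = φ(19^2) = 19·(19−1) = 342 = 2 · 3^2 · 19.
Divisors of 342: 1, 2, 3, 6, 9, 18, 19, 38, 57, 114, 171, 342.
Compute 207^d (mod 361) for the divisors d until we hit 1:
207^1 ≡ 207 (mod 361)
207^2 ≡ 251 (mod 361)
207^3 ≡ 334 (mod 361)
207^6 ≡ 7 (mod 361)
207^9 ≡ 172 (mod 361)
207^18 ≡ 343 (mod 361)
207^19 ≡ 245 (mod 361)
207^38 ≡ 99 (mod 361)
207^57 ≡ 68 (mod 361)
207^114 ≡ 292 (mod 361)
207^171 ≡ 1 (mod 361) ✓
So ord_361(207) = 171.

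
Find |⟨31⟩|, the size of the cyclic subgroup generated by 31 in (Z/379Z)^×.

By Lagrange's theorem, ord_379(31) divides φ(379) = 379 − 1 = 378 = 2 · 3^3 · 7.
Divisors of 378: 1, 2, 3, 6, 7, 9, 14, 18, 21, 27, 42, 54, 63, 126, 189, 378.
Compute 31^d (mod 379) for the divisors d until we hit 1:
31^1 ≡ 31 (mod 379)
31^2 ≡ 203 (mod 379)
31^3 ≡ 229 (mod 379)
31^6 ≡ 139 (mod 379)
31^7 ≡ 140 (mod 379)
31^9 ≡ 374 (mod 379)
31^14 ≡ 271 (mod 379)
31^18 ≡ 25 (mod 379)
31^21 ≡ 40 (mod 379)
31^27 ≡ 254 (mod 379)
31^42 ≡ 84 (mod 379)
31^54 ≡ 86 (mod 379)
31^63 ≡ 328 (mod 379)
31^126 ≡ 327 (mod 379)
31^189 ≡ 378 (mod 379)
31^378 ≡ 1 (mod 379) ✓
Hence ord(31) = 378.

378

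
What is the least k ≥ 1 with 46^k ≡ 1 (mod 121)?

110

By Lagrange's theorem, ord_121(46) divides φ(121) = φ(11^2) = 11·(11−1) = 110 = 2 · 5 · 11.
Divisors of 110: 1, 2, 5, 10, 11, 22, 55, 110.
Evaluate successive powers at the divisors of 110:
46^1 ≡ 46 (mod 121)
46^2 ≡ 59 (mod 121)
46^5 ≡ 43 (mod 121)
46^10 ≡ 34 (mod 121)
46^11 ≡ 112 (mod 121)
46^22 ≡ 81 (mod 121)
46^55 ≡ 120 (mod 121)
46^110 ≡ 1 (mod 121) ✓
Hence ord(46) = 110.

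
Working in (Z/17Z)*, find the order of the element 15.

8

By Lagrange's theorem, ord_17(15) divides φ(17) = 17 − 1 = 16 = 2^4.
Divisors of 16: 1, 2, 4, 8, 16.
Test each divisor d:
15^1 ≡ 15 (mod 17)
15^2 ≡ 4 (mod 17)
15^4 ≡ 16 (mod 17)
15^8 ≡ 1 (mod 17) ✓
Hence ord(15) = 8.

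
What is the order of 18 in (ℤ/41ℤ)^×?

Since 18 ∈ (Z/41Z)^×, its order divides φ(41) = 41 − 1 = 40 = 2^3 · 5.
Divisors of 40: 1, 2, 4, 5, 8, 10, 20, 40.
Check 18^d mod 41 for each divisor in increasing order:
18^1 ≡ 18 (mod 41)
18^2 ≡ 37 (mod 41)
18^4 ≡ 16 (mod 41)
18^5 ≡ 1 (mod 41) ✓
The smallest such exponent is 5, so the order of 18 is 5.

5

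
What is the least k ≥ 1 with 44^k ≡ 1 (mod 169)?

ord(44) | φ(169) = φ(13^2) = 13·(13−1) = 156 = 2^2 · 3 · 13.
Divisors of 156: 1, 2, 3, 4, 6, 12, 13, 26, 39, 52, 78, 156.
Evaluate successive powers at the divisors of 156:
44^1 ≡ 44
44^2 ≡ 77
44^3 ≡ 8
44^4 ≡ 14
44^6 ≡ 64
44^12 ≡ 40
44^13 ≡ 70
44^26 ≡ 168
44^39 ≡ 99
44^52 ≡ 1
The smallest such exponent is 52, so the order of 44 is 52.

52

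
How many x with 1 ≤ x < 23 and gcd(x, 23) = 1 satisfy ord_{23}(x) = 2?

1

φ(23) = 23 − 1 = 22 = 2 · 11.
Since (Z/23Z)^× is cyclic of order 22, the number of elements of order d is φ(d) when d | 22 and 0 otherwise.
2 | 22, and φ(2) = 2 − 1 = 1.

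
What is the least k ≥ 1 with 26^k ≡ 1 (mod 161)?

The order of 26 must divide φ(161) = φ(7·23) = (7−1)·(23−1) = 6·22 = 132 = 2^2 · 3 · 11.
Divisors of 132: 1, 2, 3, 4, 6, 11, 12, 22, 33, 44, 66, 132.
Check 26^d mod 161 for each divisor in increasing order:
26^1 ≡ 26 (mod 161)
26^2 ≡ 32 (mod 161)
26^3 ≡ 27 (mod 161)
26^4 ≡ 58 (mod 161)
26^6 ≡ 85 (mod 161)
26^11 ≡ 24 (mod 161)
26^12 ≡ 141 (mod 161)
26^22 ≡ 93 (mod 161)
26^33 ≡ 139 (mod 161)
26^44 ≡ 116 (mod 161)
26^66 ≡ 1 (mod 161) ✓
The smallest such exponent is 66, so the order of 26 is 66.

66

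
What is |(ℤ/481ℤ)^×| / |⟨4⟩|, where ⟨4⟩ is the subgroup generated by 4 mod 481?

24

By Lagrange's theorem, ord_481(4) divides φ(481) = φ(13·37) = (13−1)·(37−1) = 12·36 = 432 = 2^4 · 3^3.
Divisors of 432: 1, 2, 3, 4, 6, 8, 9, 12, 16, 18, 24, 27, 36, 48, 54, 72, 108, 144, 216, 432.
Check 4^d mod 481 for each divisor in increasing order:
4^1 ≡ 4 (mod 481)
4^2 ≡ 16 (mod 481)
4^3 ≡ 64 (mod 481)
4^4 ≡ 256 (mod 481)
4^6 ≡ 248 (mod 481)
4^8 ≡ 120 (mod 481)
4^9 ≡ 480 (mod 481)
4^12 ≡ 417 (mod 481)
4^16 ≡ 451 (mod 481)
4^18 ≡ 1 (mod 481) ✓
The order of 4 is 18, so the subgroup it generates has 18 elements.
Index = |(Z/481Z)^×| / |⟨4⟩| = 432 / 18 = 24.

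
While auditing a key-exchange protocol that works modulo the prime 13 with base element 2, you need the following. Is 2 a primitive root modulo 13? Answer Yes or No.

Yes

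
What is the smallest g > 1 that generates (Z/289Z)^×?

3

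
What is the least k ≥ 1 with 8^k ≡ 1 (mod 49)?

By Lagrange's theorem, ord_49(8) divides φ(49) = φ(7^2) = 7·(7−1) = 42 = 2 · 3 · 7.
Divisors of 42: 1, 2, 3, 6, 7, 14, 21, 42.
Test each divisor d:
8^1 ≡ 8 (mod 49)
8^2 ≡ 15 (mod 49)
8^3 ≡ 22 (mod 49)
8^6 ≡ 43 (mod 49)
8^7 ≡ 1 (mod 49) ✓
Therefore the multiplicative order of 8 modulo 49 is 7.

7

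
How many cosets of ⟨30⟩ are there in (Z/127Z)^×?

2

By Lagrange's theorem, ord_127(30) divides φ(127) = 127 − 1 = 126 = 2 · 3^2 · 7.
Divisors of 126: 1, 2, 3, 6, 7, 9, 14, 18, 21, 42, 63, 126.
Evaluate successive powers at the divisors of 126:
30^1 ≡ 30
30^2 ≡ 11
30^3 ≡ 76
30^6 ≡ 61
30^7 ≡ 52
30^9 ≡ 64
30^14 ≡ 37
30^18 ≡ 32
30^21 ≡ 19
30^42 ≡ 107
30^63 ≡ 1
Thus |⟨30⟩| = ord(30) = 63.
Index = |(Z/127Z)^×| / |⟨30⟩| = 126 / 63 = 2.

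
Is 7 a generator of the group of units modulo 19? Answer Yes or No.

No

φ(19) = 19 − 1 = 18 = 2 · 3^2.
7 is a primitive root mod 19 iff 7^(φ(19)/q) ≢ 1 for every prime q | φ(19), i.e. q ∈ {2, 3}.
7^9 ≡ 1 (mod 19)  [q = 2: ≡ 1 ✗]
7^6 ≡ 1 (mod 19)  [q = 3: ≡ 1 ✗]
7^9 ≡ 1 shows ord(7) | 9, strictly less than φ(19); not a primitive root.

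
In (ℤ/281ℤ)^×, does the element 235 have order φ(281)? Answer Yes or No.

Yes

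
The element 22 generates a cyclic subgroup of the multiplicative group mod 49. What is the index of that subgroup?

6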